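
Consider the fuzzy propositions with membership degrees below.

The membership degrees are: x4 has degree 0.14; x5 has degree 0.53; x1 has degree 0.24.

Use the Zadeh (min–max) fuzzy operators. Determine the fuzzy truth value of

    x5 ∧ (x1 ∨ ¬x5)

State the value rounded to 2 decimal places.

¬x5 = 1 − 0.53 = 0.47
x1 ∨ ¬x5 = max(a, b) on (0.24, 0.47) = 0.47
x5 ∧ (x1 ∨ ¬x5) = min(a, b) on (0.53, 0.47) = 0.47

0.47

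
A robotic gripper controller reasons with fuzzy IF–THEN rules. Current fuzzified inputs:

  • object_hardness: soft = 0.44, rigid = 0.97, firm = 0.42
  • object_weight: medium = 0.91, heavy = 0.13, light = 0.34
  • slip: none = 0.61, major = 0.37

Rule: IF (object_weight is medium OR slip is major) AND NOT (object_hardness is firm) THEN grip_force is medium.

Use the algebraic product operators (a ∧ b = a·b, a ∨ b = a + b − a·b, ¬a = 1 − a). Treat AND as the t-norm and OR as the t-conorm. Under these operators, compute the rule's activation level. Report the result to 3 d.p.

0.547

firing strength: (medium=0.91 OR major=0.37) = 0.9433; AND[a·b] with ¬firm=1−0.42=0.58 → w = 0.5471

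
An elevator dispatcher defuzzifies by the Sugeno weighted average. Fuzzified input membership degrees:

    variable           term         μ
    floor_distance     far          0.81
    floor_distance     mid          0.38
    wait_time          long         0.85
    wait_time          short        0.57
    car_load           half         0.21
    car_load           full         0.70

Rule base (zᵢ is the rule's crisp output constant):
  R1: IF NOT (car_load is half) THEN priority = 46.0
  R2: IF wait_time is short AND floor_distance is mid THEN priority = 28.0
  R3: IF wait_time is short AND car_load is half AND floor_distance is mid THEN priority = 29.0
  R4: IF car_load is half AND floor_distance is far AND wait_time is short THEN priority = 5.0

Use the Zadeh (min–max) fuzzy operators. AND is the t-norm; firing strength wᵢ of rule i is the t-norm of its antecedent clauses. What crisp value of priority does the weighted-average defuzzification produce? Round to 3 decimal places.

R1 (z=46.0): ¬half=1−0.21=0.79 → w = 0.79
R2 (z=28.0): short=0.57, mid=0.38; AND[min(a, b)] → w = 0.38
R3 (z=29.0): short=0.57, half=0.21, mid=0.38; AND[min(a, b)] → w = 0.21
R4 (z=5.0): half=0.21, far=0.81, short=0.57; AND[min(a, b)] → w = 0.21
Weighted average = (0.79·46.0 + 0.38·28.0 + 0.21·29.0 + 0.21·5.0) / (0.79 + 0.38 + 0.21 + 0.21)
  = 54.1200 / 1.5900 = 34.038

34.038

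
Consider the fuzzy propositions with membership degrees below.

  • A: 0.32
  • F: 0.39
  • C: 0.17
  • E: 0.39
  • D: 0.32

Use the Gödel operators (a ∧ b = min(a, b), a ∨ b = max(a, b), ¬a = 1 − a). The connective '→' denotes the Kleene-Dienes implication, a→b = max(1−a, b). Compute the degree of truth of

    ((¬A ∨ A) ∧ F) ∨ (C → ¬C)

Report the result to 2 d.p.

0.83

¬A = 1 − 0.32 = 0.68
¬A ∨ A = max(a, b) on (0.68, 0.32) = 0.68
(¬A ∨ A) ∧ F = min(a, b) on (0.68, 0.39) = 0.39
¬C = 1 − 0.17 = 0.83
C → ¬C  [Kleene-Dienes: max(1−a, b)] with a=0.17, b=0.83 → 0.83
((¬A ∨ A) ∧ F) ∨ (C → ¬C) = max(a, b) on (0.39, 0.83) = 0.83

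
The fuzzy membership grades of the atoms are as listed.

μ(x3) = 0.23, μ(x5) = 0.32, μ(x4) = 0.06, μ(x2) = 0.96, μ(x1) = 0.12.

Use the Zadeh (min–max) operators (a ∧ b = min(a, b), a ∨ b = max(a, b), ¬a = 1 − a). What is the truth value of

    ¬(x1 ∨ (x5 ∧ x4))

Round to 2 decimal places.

x5 ∧ x4 = min(a, b) on (0.32, 0.06) = 0.06
x1 ∨ (x5 ∧ x4) = max(a, b) on (0.12, 0.06) = 0.12
¬(x1 ∨ (x5 ∧ x4)) = 1 − 0.12 = 0.88

0.88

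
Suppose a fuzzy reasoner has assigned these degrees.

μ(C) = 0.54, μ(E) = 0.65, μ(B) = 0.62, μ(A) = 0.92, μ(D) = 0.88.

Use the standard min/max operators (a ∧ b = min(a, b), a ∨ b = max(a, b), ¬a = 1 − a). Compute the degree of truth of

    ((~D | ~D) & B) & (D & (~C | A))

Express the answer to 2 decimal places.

0.12

~D = 1 − 0.88 = 0.12
~D = 1 − 0.88 = 0.12
~D | ~D = max(a, b) on (0.12, 0.12) = 0.12
(~D | ~D) & B = min(a, b) on (0.12, 0.62) = 0.12
~C = 1 − 0.54 = 0.46
~C | A = max(a, b) on (0.46, 0.92) = 0.92
D & (~C | A) = min(a, b) on (0.88, 0.92) = 0.88
((~D | ~D) & B) & (D & (~C | A)) = min(a, b) on (0.12, 0.88) = 0.12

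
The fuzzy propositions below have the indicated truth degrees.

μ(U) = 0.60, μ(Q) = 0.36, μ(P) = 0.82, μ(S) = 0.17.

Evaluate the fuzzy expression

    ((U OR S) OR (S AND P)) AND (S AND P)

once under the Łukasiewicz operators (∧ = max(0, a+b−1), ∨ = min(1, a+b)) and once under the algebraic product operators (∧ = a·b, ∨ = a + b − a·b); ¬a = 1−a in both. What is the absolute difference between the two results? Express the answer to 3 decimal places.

0.100

Under Łukasiewicz:
  U OR S = min(1, a+b) on (0.60, 0.17) = 0.77
  S AND P = max(0, a+b−1) on (0.17, 0.82) = 0.00
  (U OR S) OR (S AND P) = min(1, a+b) on (0.77, 0.00) = 0.77
  S AND P = max(0, a+b−1) on (0.17, 0.82) = 0.00
  ((U OR S) OR (S AND P)) AND (S AND P) = max(0, a+b−1) on (0.77, 0.00) = 0.00
  → value = 0.0000
Under algebraic product:
  U OR S = a + b − a·b on (0.6000, 0.1700) = 0.6680
  S AND P = a·b on (0.1700, 0.8200) = 0.1394
  (U OR S) OR (S AND P) = a + b − a·b on (0.6680, 0.1394) = 0.7143
  S AND P = a·b on (0.1700, 0.8200) = 0.1394
  ((U OR S) OR (S AND P)) AND (S AND P) = a·b on (0.7143, 0.1394) = 0.0996
  → value = 0.0996
|0.0000 − 0.0996| = 0.100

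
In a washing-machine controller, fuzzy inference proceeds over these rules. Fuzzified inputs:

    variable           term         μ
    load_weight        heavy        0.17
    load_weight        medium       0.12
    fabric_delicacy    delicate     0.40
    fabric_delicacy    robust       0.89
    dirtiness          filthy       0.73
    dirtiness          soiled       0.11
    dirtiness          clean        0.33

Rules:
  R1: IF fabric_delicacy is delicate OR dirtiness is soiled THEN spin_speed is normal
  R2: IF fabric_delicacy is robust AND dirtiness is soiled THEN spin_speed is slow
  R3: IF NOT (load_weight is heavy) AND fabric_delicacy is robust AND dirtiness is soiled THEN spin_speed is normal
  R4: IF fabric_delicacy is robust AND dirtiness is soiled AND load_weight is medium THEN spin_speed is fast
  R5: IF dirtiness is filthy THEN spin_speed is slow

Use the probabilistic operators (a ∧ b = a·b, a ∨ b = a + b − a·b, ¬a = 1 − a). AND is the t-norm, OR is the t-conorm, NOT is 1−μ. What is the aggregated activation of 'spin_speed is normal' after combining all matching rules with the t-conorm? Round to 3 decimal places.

R1: delicate=0.40, soiled=0.11; OR[a + b − a·b] → w = 0.4660
R2: robust=0.89, soiled=0.11; AND[a·b] → w = 0.0979
R3: ¬heavy=1−0.17=0.83, robust=0.89, soiled=0.11; AND[a·b] → w = 0.0813
R4: robust=0.89, soiled=0.11, medium=0.12; AND[a·b] → w = 0.0117
R5: filthy=0.73 → w = 0.7300
Rules with consequent 'normal': {R1, R3} → strengths 0.4660, 0.0813
Aggregate via t-conorm [a + b − a·b]: 0.5094

0.509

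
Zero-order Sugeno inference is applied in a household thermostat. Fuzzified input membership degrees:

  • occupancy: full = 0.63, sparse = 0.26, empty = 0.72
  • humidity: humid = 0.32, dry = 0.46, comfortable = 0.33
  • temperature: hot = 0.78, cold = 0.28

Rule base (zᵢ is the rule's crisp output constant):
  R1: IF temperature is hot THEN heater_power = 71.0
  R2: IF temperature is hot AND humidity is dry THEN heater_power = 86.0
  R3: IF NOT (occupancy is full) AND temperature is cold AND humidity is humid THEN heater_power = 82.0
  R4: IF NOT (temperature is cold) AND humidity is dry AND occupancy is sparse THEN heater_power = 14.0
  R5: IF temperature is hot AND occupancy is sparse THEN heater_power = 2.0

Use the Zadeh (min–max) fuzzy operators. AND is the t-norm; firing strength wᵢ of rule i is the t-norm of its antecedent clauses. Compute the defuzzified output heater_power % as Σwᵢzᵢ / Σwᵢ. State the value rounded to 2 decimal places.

R1 (z=71.0): hot=0.78 → w = 0.78
R2 (z=86.0): hot=0.78, dry=0.46; AND[min(a, b)] → w = 0.46
R3 (z=82.0): ¬full=1−0.63=0.37, cold=0.28, humid=0.32; AND[min(a, b)] → w = 0.28
R4 (z=14.0): ¬cold=1−0.28=0.72, dry=0.46, sparse=0.26; AND[min(a, b)] → w = 0.26
R5 (z=2.0): hot=0.78, sparse=0.26; AND[min(a, b)] → w = 0.26
Weighted average = (0.78·71.0 + 0.46·86.0 + 0.28·82.0 + 0.26·14.0 + 0.26·2.0) / (0.78 + 0.46 + 0.28 + 0.26 + 0.26)
  = 122.0600 / 2.0400 = 59.83

59.83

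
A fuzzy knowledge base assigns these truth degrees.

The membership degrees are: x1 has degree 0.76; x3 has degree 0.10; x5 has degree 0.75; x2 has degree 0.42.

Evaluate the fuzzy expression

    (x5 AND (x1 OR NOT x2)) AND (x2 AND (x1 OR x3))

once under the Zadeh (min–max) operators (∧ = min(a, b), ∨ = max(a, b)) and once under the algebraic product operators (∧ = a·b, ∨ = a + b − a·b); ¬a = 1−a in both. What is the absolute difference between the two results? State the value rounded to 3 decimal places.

0.198

Under Zadeh (min–max):
  NOT x2 = 1 − 0.42 = 0.58
  x1 OR NOT x2 = max(a, b) on (0.76, 0.58) = 0.76
  x5 AND (x1 OR NOT x2) = min(a, b) on (0.75, 0.76) = 0.75
  x1 OR x3 = max(a, b) on (0.76, 0.10) = 0.76
  x2 AND (x1 OR x3) = min(a, b) on (0.42, 0.76) = 0.42
  (x5 AND (x1 OR NOT x2)) AND (x2 AND (x1 OR x3)) = min(a, b) on (0.75, 0.42) = 0.42
  → value = 0.4200
Under algebraic product:
  NOT x2 = 1 − 0.4200 = 0.5800
  x1 OR NOT x2 = a + b − a·b on (0.7600, 0.5800) = 0.8992
  x5 AND (x1 OR NOT x2) = a·b on (0.7500, 0.8992) = 0.6744
  x1 OR x3 = a + b − a·b on (0.7600, 0.1000) = 0.7840
  x2 AND (x1 OR x3) = a·b on (0.4200, 0.7840) = 0.3293
  (x5 AND (x1 OR NOT x2)) AND (x2 AND (x1 OR x3)) = a·b on (0.6744, 0.3293) = 0.2221
  → value = 0.2221
|0.4200 − 0.2221| = 0.198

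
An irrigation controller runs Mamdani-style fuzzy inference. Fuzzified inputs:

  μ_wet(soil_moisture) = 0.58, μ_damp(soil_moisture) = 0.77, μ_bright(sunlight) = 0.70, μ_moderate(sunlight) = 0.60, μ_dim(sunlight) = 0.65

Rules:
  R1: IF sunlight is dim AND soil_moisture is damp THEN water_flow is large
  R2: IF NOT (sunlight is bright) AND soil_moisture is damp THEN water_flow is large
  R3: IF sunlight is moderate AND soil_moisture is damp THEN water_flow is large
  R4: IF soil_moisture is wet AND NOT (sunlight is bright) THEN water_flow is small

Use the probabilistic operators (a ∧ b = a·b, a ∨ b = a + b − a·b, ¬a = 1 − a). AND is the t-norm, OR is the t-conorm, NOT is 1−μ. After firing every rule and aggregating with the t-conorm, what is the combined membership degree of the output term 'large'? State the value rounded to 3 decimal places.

0.793

R1: dim=0.65, damp=0.77; AND[a·b] → w = 0.5005
R2: ¬bright=1−0.70=0.30, damp=0.77; AND[a·b] → w = 0.2310
R3: moderate=0.60, damp=0.77; AND[a·b] → w = 0.4620
R4: wet=0.58, ¬bright=1−0.70=0.30; AND[a·b] → w = 0.1740
Rules with consequent 'large': {R1, R2, R3} → strengths 0.5005, 0.2310, 0.4620
Aggregate via t-conorm [a + b − a·b]: 0.7933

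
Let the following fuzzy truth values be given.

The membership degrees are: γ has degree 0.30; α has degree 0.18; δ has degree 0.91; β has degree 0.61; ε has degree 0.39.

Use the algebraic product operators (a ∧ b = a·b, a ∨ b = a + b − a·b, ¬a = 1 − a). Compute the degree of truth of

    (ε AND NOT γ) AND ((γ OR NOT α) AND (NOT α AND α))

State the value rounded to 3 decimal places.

NOT γ = 1 − 0.3000 = 0.7000
ε AND NOT γ = a·b on (0.3900, 0.7000) = 0.2730
NOT α = 1 − 0.1800 = 0.8200
γ OR NOT α = a + b − a·b on (0.3000, 0.8200) = 0.8740
NOT α = 1 − 0.1800 = 0.8200
NOT α AND α = a·b on (0.8200, 0.1800) = 0.1476
(γ OR NOT α) AND (NOT α AND α) = a·b on (0.8740, 0.1476) = 0.1290
(ε AND NOT γ) AND ((γ OR NOT α) AND (NOT α AND α)) = a·b on (0.2730, 0.1290) = 0.0352

0.035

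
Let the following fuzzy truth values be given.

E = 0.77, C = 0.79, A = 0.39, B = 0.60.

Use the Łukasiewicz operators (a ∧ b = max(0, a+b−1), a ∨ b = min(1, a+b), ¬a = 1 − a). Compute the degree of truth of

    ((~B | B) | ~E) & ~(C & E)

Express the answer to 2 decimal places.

0.44

~B = 1 − 0.60 = 0.40
~B | B = min(1, a+b) on (0.40, 0.60) = 1.00
~E = 1 − 0.77 = 0.23
(~B | B) | ~E = min(1, a+b) on (1.00, 0.23) = 1.00
C & E = max(0, a+b−1) on (0.79, 0.77) = 0.56
~(C & E) = 1 − 0.56 = 0.44
((~B | B) | ~E) & ~(C & E) = max(0, a+b−1) on (1.00, 0.44) = 0.44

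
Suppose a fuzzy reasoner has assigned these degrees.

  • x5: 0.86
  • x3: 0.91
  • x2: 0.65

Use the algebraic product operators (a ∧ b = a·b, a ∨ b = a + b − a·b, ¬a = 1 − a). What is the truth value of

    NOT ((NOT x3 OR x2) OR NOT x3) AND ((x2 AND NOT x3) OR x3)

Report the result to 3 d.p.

NOT x3 = 1 − 0.9100 = 0.0900
NOT x3 OR x2 = a + b − a·b on (0.0900, 0.6500) = 0.6815
NOT x3 = 1 − 0.9100 = 0.0900
(NOT x3 OR x2) OR NOT x3 = a + b − a·b on (0.6815, 0.0900) = 0.7102
NOT ((NOT x3 OR x2) OR NOT x3) = 1 − 0.7102 = 0.2898
NOT x3 = 1 − 0.9100 = 0.0900
x2 AND NOT x3 = a·b on (0.6500, 0.0900) = 0.0585
(x2 AND NOT x3) OR x3 = a + b − a·b on (0.0585, 0.9100) = 0.9153
NOT ((NOT x3 OR x2) OR NOT x3) AND ((x2 AND NOT x3) OR x3) = a·b on (0.2898, 0.9153) = 0.2653

0.265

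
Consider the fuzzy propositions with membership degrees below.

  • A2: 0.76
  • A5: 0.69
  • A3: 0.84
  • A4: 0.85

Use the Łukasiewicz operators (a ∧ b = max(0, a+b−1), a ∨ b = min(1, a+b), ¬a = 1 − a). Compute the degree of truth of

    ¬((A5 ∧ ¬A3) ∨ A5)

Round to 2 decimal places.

0.31

¬A3 = 1 − 0.84 = 0.16
A5 ∧ ¬A3 = max(0, a+b−1) on (0.69, 0.16) = 0.00
(A5 ∧ ¬A3) ∨ A5 = min(1, a+b) on (0.00, 0.69) = 0.69
¬((A5 ∧ ¬A3) ∨ A5) = 1 − 0.69 = 0.31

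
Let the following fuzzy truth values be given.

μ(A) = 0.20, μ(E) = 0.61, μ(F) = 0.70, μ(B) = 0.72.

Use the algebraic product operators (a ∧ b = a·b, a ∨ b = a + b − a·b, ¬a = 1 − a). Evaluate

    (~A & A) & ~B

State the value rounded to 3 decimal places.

0.045

~A = 1 − 0.2000 = 0.8000
~A & A = a·b on (0.8000, 0.2000) = 0.1600
~B = 1 − 0.7200 = 0.2800
(~A & A) & ~B = a·b on (0.1600, 0.2800) = 0.0448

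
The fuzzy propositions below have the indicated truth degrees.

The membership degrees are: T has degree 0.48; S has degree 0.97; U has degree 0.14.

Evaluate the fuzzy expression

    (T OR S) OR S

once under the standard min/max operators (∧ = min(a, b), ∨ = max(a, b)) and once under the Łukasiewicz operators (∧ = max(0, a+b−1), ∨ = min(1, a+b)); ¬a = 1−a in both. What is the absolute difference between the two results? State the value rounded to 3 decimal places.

0.030

Under standard min/max:
  T OR S = max(a, b) on (0.48, 0.97) = 0.97
  (T OR S) OR S = max(a, b) on (0.97, 0.97) = 0.97
  → value = 0.9700
Under Łukasiewicz:
  T OR S = min(1, a+b) on (0.48, 0.97) = 1.00
  (T OR S) OR S = min(1, a+b) on (1.00, 0.97) = 1.00
  → value = 1.0000
|0.9700 − 1.0000| = 0.030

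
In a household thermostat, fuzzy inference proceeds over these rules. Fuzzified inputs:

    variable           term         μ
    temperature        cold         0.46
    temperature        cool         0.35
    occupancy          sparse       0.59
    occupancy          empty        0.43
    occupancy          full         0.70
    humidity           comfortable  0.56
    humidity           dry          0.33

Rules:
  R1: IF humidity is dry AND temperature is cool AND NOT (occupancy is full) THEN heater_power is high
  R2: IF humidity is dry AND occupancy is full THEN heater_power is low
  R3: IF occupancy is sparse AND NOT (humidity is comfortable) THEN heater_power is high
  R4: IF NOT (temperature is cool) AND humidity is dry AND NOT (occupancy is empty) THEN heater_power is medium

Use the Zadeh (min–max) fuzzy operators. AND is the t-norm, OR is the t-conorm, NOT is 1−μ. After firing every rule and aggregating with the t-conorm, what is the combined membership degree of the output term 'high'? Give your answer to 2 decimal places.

0.44

R1: dry=0.33, cool=0.35, ¬full=1−0.70=0.30; AND[min(a, b)] → w = 0.30
R2: dry=0.33, full=0.70; AND[min(a, b)] → w = 0.33
R3: sparse=0.59, ¬comfortable=1−0.56=0.44; AND[min(a, b)] → w = 0.44
R4: ¬cool=1−0.35=0.65, dry=0.33, ¬empty=1−0.43=0.57; AND[min(a, b)] → w = 0.33
Rules with consequent 'high': {R1, R3} → strengths 0.30, 0.44
Aggregate via t-conorm [max(a, b)]: 0.44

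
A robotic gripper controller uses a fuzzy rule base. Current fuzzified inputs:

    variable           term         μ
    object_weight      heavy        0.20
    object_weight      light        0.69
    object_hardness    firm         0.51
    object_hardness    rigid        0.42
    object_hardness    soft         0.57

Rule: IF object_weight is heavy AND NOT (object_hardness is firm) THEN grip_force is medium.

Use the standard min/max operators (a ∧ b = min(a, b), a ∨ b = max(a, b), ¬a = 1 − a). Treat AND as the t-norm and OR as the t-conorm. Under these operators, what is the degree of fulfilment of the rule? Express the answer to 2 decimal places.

firing strength: heavy=0.20, ¬firm=1−0.51=0.49; AND[min(a, b)] → w = 0.20

0.20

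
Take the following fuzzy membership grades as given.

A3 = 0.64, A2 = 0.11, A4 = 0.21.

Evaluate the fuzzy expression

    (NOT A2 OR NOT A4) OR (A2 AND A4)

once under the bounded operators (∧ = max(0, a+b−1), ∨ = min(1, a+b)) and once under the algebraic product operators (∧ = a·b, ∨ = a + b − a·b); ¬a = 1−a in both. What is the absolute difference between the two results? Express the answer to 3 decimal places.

0.023

Under bounded:
  NOT A2 = 1 − 0.11 = 0.89
  NOT A4 = 1 − 0.21 = 0.79
  NOT A2 OR NOT A4 = min(1, a+b) on (0.89, 0.79) = 1.00
  A2 AND A4 = max(0, a+b−1) on (0.11, 0.21) = 0.00
  (NOT A2 OR NOT A4) OR (A2 AND A4) = min(1, a+b) on (1.00, 0.00) = 1.00
  → value = 1.0000
Under algebraic product:
  NOT A2 = 1 − 0.1100 = 0.8900
  NOT A4 = 1 − 0.2100 = 0.7900
  NOT A2 OR NOT A4 = a + b − a·b on (0.8900, 0.7900) = 0.9769
  A2 AND A4 = a·b on (0.1100, 0.2100) = 0.0231
  (NOT A2 OR NOT A4) OR (A2 AND A4) = a + b − a·b on (0.9769, 0.0231) = 0.9774
  → value = 0.9774
|1.0000 − 0.9774| = 0.023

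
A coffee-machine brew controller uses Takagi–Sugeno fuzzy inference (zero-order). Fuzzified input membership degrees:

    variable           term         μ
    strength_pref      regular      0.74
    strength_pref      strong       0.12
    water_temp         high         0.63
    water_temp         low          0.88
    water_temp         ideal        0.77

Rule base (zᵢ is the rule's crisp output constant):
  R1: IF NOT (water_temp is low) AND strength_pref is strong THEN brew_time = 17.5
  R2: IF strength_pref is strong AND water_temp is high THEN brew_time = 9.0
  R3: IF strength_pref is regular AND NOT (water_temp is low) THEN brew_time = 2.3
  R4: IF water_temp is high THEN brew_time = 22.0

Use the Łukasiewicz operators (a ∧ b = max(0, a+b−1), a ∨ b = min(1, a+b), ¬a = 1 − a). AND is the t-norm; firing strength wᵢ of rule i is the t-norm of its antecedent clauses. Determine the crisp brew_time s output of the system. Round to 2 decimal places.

22.00

R1 (z=17.5): ¬low=1−0.88=0.12, strong=0.12; AND[max(0, a+b−1)] → w = 0.00
R2 (z=9.0): strong=0.12, high=0.63; AND[max(0, a+b−1)] → w = 0.00
R3 (z=2.3): regular=0.74, ¬low=1−0.88=0.12; AND[max(0, a+b−1)] → w = 0.00
R4 (z=22.0): high=0.63 → w = 0.63
Weighted average = (0.00·17.5 + 0.00·9.0 + 0.00·2.3 + 0.63·22.0) / (0.00 + 0.00 + 0.00 + 0.63)
  = 13.8600 / 0.6300 = 22.00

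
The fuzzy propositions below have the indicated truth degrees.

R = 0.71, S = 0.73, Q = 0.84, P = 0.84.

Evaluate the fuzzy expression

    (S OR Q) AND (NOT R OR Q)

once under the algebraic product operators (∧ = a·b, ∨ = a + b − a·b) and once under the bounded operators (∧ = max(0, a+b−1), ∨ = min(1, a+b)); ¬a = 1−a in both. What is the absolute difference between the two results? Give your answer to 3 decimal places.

Under algebraic product:
  S OR Q = a + b − a·b on (0.7300, 0.8400) = 0.9568
  NOT R = 1 − 0.7100 = 0.2900
  NOT R OR Q = a + b − a·b on (0.2900, 0.8400) = 0.8864
  (S OR Q) AND (NOT R OR Q) = a·b on (0.9568, 0.8864) = 0.8481
  → value = 0.8481
Under bounded:
  S OR Q = min(1, a+b) on (0.73, 0.84) = 1.00
  NOT R = 1 − 0.71 = 0.29
  NOT R OR Q = min(1, a+b) on (0.29, 0.84) = 1.00
  (S OR Q) AND (NOT R OR Q) = max(0, a+b−1) on (1.00, 1.00) = 1.00
  → value = 1.0000
|0.8481 − 1.0000| = 0.152

0.152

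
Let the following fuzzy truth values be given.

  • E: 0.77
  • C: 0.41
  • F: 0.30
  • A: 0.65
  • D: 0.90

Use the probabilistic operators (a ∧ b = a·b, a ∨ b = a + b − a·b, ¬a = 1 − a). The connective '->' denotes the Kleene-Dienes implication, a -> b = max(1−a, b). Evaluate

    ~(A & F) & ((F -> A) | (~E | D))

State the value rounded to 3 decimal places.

A & F = a·b on (0.6500, 0.3000) = 0.1950
~(A & F) = 1 − 0.1950 = 0.8050
F -> A  [Kleene-Dienes: max(1−a, b)] with a=0.3000, b=0.6500 → 0.7000
~E = 1 − 0.7700 = 0.2300
~E | D = a + b − a·b on (0.2300, 0.9000) = 0.9230
(F -> A) | (~E | D) = a + b − a·b on (0.7000, 0.9230) = 0.9769
~(A & F) & ((F -> A) | (~E | D)) = a·b on (0.8050, 0.9769) = 0.7864

0.786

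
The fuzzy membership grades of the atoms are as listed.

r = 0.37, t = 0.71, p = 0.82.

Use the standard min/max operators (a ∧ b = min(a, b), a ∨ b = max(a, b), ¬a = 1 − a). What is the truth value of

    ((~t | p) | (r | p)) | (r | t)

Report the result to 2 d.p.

0.82

~t = 1 − 0.71 = 0.29
~t | p = max(a, b) on (0.29, 0.82) = 0.82
r | p = max(a, b) on (0.37, 0.82) = 0.82
(~t | p) | (r | p) = max(a, b) on (0.82, 0.82) = 0.82
r | t = max(a, b) on (0.37, 0.71) = 0.71
((~t | p) | (r | p)) | (r | t) = max(a, b) on (0.82, 0.71) = 0.82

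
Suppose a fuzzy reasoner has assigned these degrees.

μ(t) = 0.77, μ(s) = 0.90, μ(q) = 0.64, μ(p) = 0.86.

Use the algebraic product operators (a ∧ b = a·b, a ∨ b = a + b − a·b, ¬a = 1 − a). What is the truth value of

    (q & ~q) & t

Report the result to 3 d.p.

0.177

~q = 1 − 0.6400 = 0.3600
q & ~q = a·b on (0.6400, 0.3600) = 0.2304
(q & ~q) & t = a·b on (0.2304, 0.7700) = 0.1774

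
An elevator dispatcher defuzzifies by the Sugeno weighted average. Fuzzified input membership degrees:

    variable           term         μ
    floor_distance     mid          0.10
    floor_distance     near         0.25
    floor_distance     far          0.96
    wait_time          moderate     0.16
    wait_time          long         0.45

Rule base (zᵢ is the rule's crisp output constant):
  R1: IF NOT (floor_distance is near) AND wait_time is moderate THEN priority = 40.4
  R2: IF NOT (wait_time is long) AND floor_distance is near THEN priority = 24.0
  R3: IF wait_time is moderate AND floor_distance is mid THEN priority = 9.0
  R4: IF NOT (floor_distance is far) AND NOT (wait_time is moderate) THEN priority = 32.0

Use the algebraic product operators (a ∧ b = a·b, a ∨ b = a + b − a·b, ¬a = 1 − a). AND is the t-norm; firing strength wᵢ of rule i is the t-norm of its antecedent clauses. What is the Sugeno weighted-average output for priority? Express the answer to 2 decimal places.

R1 (z=40.4): ¬near=1−0.25=0.75, moderate=0.16; AND[a·b] → w = 0.1200
R2 (z=24.0): ¬long=1−0.45=0.55, near=0.25; AND[a·b] → w = 0.1375
R3 (z=9.0): moderate=0.16, mid=0.10; AND[a·b] → w = 0.0160
R4 (z=32.0): ¬far=1−0.96=0.04, ¬moderate=1−0.16=0.84; AND[a·b] → w = 0.0336
Weighted average = (0.1200·40.4 + 0.1375·24.0 + 0.0160·9.0 + 0.0336·32.0) / (0.1200 + 0.1375 + 0.0160 + 0.0336)
  = 9.3672 / 0.3071 = 30.50

30.50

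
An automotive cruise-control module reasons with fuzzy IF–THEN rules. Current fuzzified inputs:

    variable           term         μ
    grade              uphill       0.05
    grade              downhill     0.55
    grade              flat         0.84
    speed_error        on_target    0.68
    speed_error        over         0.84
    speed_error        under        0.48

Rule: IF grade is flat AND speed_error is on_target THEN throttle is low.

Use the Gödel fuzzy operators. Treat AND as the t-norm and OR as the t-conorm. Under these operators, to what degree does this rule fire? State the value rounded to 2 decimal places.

0.68

firing strength: flat=0.84, on_target=0.68; AND[min(a, b)] → w = 0.68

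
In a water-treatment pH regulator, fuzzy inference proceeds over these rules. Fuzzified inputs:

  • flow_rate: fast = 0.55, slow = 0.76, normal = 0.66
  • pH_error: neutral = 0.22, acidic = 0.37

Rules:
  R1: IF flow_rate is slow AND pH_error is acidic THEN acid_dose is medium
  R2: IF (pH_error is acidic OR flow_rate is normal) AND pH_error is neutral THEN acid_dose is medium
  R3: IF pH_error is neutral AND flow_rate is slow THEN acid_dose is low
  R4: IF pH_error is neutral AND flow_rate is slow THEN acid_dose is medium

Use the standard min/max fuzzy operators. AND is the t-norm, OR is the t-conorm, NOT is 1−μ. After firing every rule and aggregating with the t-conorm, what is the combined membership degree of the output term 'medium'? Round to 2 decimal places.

0.37

R1: slow=0.76, acidic=0.37; AND[min(a, b)] → w = 0.37
R2: (acidic=0.37 OR normal=0.66) = 0.66; AND[min(a, b)] with neutral=0.22 → w = 0.22
R3: neutral=0.22, slow=0.76; AND[min(a, b)] → w = 0.22
R4: neutral=0.22, slow=0.76; AND[min(a, b)] → w = 0.22
Rules with consequent 'medium': {R1, R2, R4} → strengths 0.37, 0.22, 0.22
Aggregate via t-conorm [max(a, b)]: 0.37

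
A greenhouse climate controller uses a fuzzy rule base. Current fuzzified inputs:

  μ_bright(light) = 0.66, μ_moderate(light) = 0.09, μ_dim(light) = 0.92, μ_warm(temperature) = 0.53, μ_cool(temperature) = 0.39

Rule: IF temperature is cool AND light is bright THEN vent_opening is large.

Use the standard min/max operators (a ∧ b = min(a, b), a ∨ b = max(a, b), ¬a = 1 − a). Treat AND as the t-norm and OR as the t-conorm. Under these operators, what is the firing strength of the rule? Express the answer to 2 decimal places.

firing strength: cool=0.39, bright=0.66; AND[min(a, b)] → w = 0.39

0.39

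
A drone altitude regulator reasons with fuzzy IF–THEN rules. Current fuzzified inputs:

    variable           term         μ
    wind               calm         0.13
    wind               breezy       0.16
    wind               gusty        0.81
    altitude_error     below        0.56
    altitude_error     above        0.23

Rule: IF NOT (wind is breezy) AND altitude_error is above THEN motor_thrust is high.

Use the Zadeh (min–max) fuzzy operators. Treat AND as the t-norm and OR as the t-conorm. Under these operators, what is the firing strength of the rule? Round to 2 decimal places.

0.23

firing strength: ¬breezy=1−0.16=0.84, above=0.23; AND[min(a, b)] → w = 0.23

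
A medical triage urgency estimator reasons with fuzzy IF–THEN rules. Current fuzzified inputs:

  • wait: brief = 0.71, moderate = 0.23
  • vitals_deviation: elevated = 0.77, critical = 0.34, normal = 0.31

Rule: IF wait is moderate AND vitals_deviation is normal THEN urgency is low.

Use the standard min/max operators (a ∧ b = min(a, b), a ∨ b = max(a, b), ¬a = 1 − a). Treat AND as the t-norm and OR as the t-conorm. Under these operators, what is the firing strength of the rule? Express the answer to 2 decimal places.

0.23

firing strength: moderate=0.23, normal=0.31; AND[min(a, b)] → w = 0.23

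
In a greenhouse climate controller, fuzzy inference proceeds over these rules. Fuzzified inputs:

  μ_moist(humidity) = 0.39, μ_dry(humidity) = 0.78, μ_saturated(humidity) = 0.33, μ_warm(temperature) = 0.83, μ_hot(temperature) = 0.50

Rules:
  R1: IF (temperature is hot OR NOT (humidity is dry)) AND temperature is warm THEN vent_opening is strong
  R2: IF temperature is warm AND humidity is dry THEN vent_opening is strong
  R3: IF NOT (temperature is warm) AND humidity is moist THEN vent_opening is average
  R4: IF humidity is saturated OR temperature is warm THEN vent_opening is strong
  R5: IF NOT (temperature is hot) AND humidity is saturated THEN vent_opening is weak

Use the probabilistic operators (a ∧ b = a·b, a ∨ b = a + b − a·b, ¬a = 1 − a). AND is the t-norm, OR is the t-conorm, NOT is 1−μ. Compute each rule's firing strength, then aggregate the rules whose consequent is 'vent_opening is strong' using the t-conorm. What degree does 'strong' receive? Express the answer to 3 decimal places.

R1: (hot=0.50 OR ¬dry=1−0.78=0.22) = 0.6100; AND[a·b] with warm=0.83 → w = 0.5063
R2: warm=0.83, dry=0.78; AND[a·b] → w = 0.6474
R3: ¬warm=1−0.83=0.17, moist=0.39; AND[a·b] → w = 0.0663
R4: saturated=0.33, warm=0.83; OR[a + b − a·b] → w = 0.8861
R5: ¬hot=1−0.50=0.50, saturated=0.33; AND[a·b] → w = 0.1650
Rules with consequent 'strong': {R1, R2, R4} → strengths 0.5063, 0.6474, 0.8861
Aggregate via t-conorm [a + b − a·b]: 0.9802

0.980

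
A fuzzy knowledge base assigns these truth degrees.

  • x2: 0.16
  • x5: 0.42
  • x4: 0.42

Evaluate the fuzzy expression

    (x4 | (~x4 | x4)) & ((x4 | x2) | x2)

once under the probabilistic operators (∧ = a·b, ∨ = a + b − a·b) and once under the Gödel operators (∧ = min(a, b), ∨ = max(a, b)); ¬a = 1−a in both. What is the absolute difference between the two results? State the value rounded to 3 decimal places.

0.087

Under probabilistic:
  ~x4 = 1 − 0.4200 = 0.5800
  ~x4 | x4 = a + b − a·b on (0.5800, 0.4200) = 0.7564
  x4 | (~x4 | x4) = a + b − a·b on (0.4200, 0.7564) = 0.8587
  x4 | x2 = a + b − a·b on (0.4200, 0.1600) = 0.5128
  (x4 | x2) | x2 = a + b − a·b on (0.5128, 0.1600) = 0.5908
  (x4 | (~x4 | x4)) & ((x4 | x2) | x2) = a·b on (0.8587, 0.5908) = 0.5073
  → value = 0.5073
Under Gödel:
  ~x4 = 1 − 0.42 = 0.58
  ~x4 | x4 = max(a, b) on (0.58, 0.42) = 0.58
  x4 | (~x4 | x4) = max(a, b) on (0.42, 0.58) = 0.58
  x4 | x2 = max(a, b) on (0.42, 0.16) = 0.42
  (x4 | x2) | x2 = max(a, b) on (0.42, 0.16) = 0.42
  (x4 | (~x4 | x4)) & ((x4 | x2) | x2) = min(a, b) on (0.58, 0.42) = 0.42
  → value = 0.4200
|0.5073 − 0.4200| = 0.087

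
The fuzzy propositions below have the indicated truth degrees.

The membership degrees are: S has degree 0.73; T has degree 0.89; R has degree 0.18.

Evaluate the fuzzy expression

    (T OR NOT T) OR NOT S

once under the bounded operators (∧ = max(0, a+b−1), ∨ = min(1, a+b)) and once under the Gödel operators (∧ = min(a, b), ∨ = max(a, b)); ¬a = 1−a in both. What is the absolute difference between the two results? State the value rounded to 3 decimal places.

0.110

Under bounded:
  NOT T = 1 − 0.89 = 0.11
  T OR NOT T = min(1, a+b) on (0.89, 0.11) = 1.00
  NOT S = 1 − 0.73 = 0.27
  (T OR NOT T) OR NOT S = min(1, a+b) on (1.00, 0.27) = 1.00
  → value = 1.0000
Under Gödel:
  NOT T = 1 − 0.89 = 0.11
  T OR NOT T = max(a, b) on (0.89, 0.11) = 0.89
  NOT S = 1 − 0.73 = 0.27
  (T OR NOT T) OR NOT S = max(a, b) on (0.89, 0.27) = 0.89
  → value = 0.8900
|1.0000 − 0.8900| = 0.110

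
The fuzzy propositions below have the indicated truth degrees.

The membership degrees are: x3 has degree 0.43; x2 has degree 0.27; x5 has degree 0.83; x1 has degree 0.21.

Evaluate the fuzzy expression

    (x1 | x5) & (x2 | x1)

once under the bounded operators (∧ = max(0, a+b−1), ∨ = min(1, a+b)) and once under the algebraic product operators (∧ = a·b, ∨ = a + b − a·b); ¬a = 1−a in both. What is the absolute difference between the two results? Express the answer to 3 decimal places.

0.114

Under bounded:
  x1 | x5 = min(1, a+b) on (0.21, 0.83) = 1.00
  x2 | x1 = min(1, a+b) on (0.27, 0.21) = 0.48
  (x1 | x5) & (x2 | x1) = max(0, a+b−1) on (1.00, 0.48) = 0.48
  → value = 0.4800
Under algebraic product:
  x1 | x5 = a + b − a·b on (0.2100, 0.8300) = 0.8657
  x2 | x1 = a + b − a·b on (0.2700, 0.2100) = 0.4233
  (x1 | x5) & (x2 | x1) = a·b on (0.8657, 0.4233) = 0.3665
  → value = 0.3665
|0.4800 − 0.3665| = 0.114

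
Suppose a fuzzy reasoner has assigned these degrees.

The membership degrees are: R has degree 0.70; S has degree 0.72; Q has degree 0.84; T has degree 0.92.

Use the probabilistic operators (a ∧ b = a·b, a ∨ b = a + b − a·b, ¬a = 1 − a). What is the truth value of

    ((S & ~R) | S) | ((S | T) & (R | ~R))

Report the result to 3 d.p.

0.950

~R = 1 − 0.7000 = 0.3000
S & ~R = a·b on (0.7200, 0.3000) = 0.2160
(S & ~R) | S = a + b − a·b on (0.2160, 0.7200) = 0.7805
S | T = a + b − a·b on (0.7200, 0.9200) = 0.9776
~R = 1 − 0.7000 = 0.3000
R | ~R = a + b − a·b on (0.7000, 0.3000) = 0.7900
(S | T) & (R | ~R) = a·b on (0.9776, 0.7900) = 0.7723
((S & ~R) | S) | ((S | T) & (R | ~R)) = a + b − a·b on (0.7805, 0.7723) = 0.9500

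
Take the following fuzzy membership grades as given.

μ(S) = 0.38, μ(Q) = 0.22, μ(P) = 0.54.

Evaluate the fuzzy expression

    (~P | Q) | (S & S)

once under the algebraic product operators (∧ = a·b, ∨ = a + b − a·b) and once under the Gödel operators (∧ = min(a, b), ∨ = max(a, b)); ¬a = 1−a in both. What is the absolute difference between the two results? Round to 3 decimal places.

0.180

Under algebraic product:
  ~P = 1 − 0.5400 = 0.4600
  ~P | Q = a + b − a·b on (0.4600, 0.2200) = 0.5788
  S & S = a·b on (0.3800, 0.3800) = 0.1444
  (~P | Q) | (S & S) = a + b − a·b on (0.5788, 0.1444) = 0.6396
  → value = 0.6396
Under Gödel:
  ~P = 1 − 0.54 = 0.46
  ~P | Q = max(a, b) on (0.46, 0.22) = 0.46
  S & S = min(a, b) on (0.38, 0.38) = 0.38
  (~P | Q) | (S & S) = max(a, b) on (0.46, 0.38) = 0.46
  → value = 0.4600
|0.6396 − 0.4600| = 0.180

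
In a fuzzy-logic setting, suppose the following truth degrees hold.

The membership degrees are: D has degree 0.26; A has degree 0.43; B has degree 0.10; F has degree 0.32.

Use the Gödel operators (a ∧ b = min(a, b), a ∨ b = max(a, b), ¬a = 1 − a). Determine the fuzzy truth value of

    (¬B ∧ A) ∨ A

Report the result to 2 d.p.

¬B = 1 − 0.10 = 0.90
¬B ∧ A = min(a, b) on (0.90, 0.43) = 0.43
(¬B ∧ A) ∨ A = max(a, b) on (0.43, 0.43) = 0.43

0.43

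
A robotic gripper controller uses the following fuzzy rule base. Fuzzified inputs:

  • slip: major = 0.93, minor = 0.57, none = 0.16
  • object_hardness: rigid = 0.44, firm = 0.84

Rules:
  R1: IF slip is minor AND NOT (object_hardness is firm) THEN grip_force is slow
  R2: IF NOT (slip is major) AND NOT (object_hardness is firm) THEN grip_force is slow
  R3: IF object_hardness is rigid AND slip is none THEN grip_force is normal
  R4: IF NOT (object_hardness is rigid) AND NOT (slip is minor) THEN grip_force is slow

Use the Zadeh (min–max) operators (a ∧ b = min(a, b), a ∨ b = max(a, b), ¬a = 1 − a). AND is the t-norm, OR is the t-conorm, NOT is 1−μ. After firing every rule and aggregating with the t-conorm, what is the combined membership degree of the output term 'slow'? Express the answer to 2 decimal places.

0.43

R1: minor=0.57, ¬firm=1−0.84=0.16; AND[min(a, b)] → w = 0.16
R2: ¬major=1−0.93=0.07, ¬firm=1−0.84=0.16; AND[min(a, b)] → w = 0.07
R3: rigid=0.44, none=0.16; AND[min(a, b)] → w = 0.16
R4: ¬rigid=1−0.44=0.56, ¬minor=1−0.57=0.43; AND[min(a, b)] → w = 0.43
Rules with consequent 'slow': {R1, R2, R4} → strengths 0.16, 0.07, 0.43
Aggregate via t-conorm [max(a, b)]: 0.43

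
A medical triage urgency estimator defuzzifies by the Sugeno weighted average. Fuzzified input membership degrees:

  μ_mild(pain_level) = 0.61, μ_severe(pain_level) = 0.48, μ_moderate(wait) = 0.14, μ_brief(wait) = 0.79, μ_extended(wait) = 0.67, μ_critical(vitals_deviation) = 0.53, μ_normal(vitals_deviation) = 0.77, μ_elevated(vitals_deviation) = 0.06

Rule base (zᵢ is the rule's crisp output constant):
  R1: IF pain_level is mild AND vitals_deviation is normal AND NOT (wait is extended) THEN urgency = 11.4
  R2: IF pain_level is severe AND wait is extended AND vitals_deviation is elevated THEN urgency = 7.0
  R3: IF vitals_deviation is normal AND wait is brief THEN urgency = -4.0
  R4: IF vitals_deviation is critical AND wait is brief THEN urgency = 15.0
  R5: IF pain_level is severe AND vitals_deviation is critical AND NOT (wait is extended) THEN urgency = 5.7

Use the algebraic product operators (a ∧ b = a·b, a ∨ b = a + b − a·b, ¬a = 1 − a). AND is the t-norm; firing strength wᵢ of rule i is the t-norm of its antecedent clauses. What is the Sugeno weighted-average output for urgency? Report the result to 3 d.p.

4.846

R1 (z=11.4): mild=0.61, normal=0.77, ¬extended=1−0.67=0.33; AND[a·b] → w = 0.1550
R2 (z=7.0): severe=0.48, extended=0.67, elevated=0.06; AND[a·b] → w = 0.0193
R3 (z=-4.0): normal=0.77, brief=0.79; AND[a·b] → w = 0.6083
R4 (z=15.0): critical=0.53, brief=0.79; AND[a·b] → w = 0.4187
R5 (z=5.7): severe=0.48, critical=0.53, ¬extended=1−0.67=0.33; AND[a·b] → w = 0.0840
Weighted average = (0.1550·11.4 + 0.0193·7.0 + 0.6083·-4.0 + 0.4187·15.0 + 0.0840·5.7) / (0.1550 + 0.0193 + 0.6083 + 0.4187 + 0.0840)
  = 6.2279 / 1.2852 = 4.846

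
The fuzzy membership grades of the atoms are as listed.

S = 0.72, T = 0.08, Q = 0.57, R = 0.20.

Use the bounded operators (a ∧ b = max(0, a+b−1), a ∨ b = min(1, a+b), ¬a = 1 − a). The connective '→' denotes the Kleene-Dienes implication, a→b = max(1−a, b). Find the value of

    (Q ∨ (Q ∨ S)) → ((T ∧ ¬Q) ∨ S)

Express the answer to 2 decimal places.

Q ∨ S = min(1, a+b) on (0.57, 0.72) = 1.00
Q ∨ (Q ∨ S) = min(1, a+b) on (0.57, 1.00) = 1.00
¬Q = 1 − 0.57 = 0.43
T ∧ ¬Q = max(0, a+b−1) on (0.08, 0.43) = 0.00
(T ∧ ¬Q) ∨ S = min(1, a+b) on (0.00, 0.72) = 0.72
(Q ∨ (Q ∨ S)) → ((T ∧ ¬Q) ∨ S)  [Kleene-Dienes: max(1−a, b)] with a=1.00, b=0.72 → 0.72

0.72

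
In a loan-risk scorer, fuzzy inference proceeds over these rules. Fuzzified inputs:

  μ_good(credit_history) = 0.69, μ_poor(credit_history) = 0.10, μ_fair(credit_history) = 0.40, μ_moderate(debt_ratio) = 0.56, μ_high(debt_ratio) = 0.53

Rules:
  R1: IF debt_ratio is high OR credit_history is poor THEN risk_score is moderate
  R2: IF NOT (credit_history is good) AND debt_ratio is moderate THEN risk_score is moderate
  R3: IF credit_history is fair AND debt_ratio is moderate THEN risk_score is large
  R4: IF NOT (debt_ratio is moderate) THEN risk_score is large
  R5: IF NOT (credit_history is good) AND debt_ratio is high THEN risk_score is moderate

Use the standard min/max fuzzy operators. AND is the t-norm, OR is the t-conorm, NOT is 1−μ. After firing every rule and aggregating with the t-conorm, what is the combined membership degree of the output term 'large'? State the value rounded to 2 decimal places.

0.44

R1: high=0.53, poor=0.10; OR[max(a, b)] → w = 0.53
R2: ¬good=1−0.69=0.31, moderate=0.56; AND[min(a, b)] → w = 0.31
R3: fair=0.40, moderate=0.56; AND[min(a, b)] → w = 0.40
R4: ¬moderate=1−0.56=0.44 → w = 0.44
R5: ¬good=1−0.69=0.31, high=0.53; AND[min(a, b)] → w = 0.31
Rules with consequent 'large': {R3, R4} → strengths 0.40, 0.44
Aggregate via t-conorm [max(a, b)]: 0.44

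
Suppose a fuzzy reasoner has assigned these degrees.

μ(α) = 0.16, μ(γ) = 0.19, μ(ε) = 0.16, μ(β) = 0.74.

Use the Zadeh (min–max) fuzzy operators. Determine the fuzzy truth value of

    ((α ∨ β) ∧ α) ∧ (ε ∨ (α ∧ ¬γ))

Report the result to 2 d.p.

α ∨ β = max(a, b) on (0.16, 0.74) = 0.74
(α ∨ β) ∧ α = min(a, b) on (0.74, 0.16) = 0.16
¬γ = 1 − 0.19 = 0.81
α ∧ ¬γ = min(a, b) on (0.16, 0.81) = 0.16
ε ∨ (α ∧ ¬γ) = max(a, b) on (0.16, 0.16) = 0.16
((α ∨ β) ∧ α) ∧ (ε ∨ (α ∧ ¬γ)) = min(a, b) on (0.16, 0.16) = 0.16

0.16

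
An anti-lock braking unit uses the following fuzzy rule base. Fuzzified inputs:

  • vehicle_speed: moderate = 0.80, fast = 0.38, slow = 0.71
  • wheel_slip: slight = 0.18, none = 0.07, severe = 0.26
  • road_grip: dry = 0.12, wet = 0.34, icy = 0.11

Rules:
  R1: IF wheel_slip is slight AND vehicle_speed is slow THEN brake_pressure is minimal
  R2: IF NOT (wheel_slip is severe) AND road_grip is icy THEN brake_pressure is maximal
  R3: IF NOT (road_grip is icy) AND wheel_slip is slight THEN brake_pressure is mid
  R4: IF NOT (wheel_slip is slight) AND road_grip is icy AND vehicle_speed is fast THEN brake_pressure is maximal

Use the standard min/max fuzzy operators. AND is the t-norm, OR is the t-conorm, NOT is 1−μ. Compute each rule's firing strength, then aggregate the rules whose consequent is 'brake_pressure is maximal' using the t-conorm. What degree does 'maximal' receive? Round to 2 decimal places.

0.11

R1: slight=0.18, slow=0.71; AND[min(a, b)] → w = 0.18
R2: ¬severe=1−0.26=0.74, icy=0.11; AND[min(a, b)] → w = 0.11
R3: ¬icy=1−0.11=0.89, slight=0.18; AND[min(a, b)] → w = 0.18
R4: ¬slight=1−0.18=0.82, icy=0.11, fast=0.38; AND[min(a, b)] → w = 0.11
Rules with consequent 'maximal': {R2, R4} → strengths 0.11, 0.11
Aggregate via t-conorm [max(a, b)]: 0.11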